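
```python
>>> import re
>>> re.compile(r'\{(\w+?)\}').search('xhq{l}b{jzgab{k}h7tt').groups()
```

`re.search` tries every starting position until one works.
The match spans [3:6] → '{l}'.
Captured: group 1 = 'l'.

('l',)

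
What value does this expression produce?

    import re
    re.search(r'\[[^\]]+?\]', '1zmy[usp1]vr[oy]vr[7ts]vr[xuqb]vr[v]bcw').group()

'[usp1]'

The match spans [4:10] → '[usp1]'.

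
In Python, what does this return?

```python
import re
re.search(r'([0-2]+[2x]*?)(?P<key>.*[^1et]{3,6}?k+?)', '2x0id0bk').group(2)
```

'x0id0bk'

The match spans [0:8] → '2x0id0bk'.
Captured: group 1 = '2', group 2 = 'x0id0bk'.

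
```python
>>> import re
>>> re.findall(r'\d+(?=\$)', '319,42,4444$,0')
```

['4444']

The `(?=…)`/`(?<=…)` assertion just peeks at neighbouring text; it doesn't advance the match position.
Walking the string: at [7:11] → '4444'.
No capturing groups, so `findall` returns the 1 full match string.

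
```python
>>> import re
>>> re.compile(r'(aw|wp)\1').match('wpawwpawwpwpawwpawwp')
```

None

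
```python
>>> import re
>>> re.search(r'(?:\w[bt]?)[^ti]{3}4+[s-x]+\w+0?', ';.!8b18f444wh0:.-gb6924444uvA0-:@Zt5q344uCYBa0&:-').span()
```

The pattern matches a word character, then optionally one of [bt] (non-capturing group); then exactly 3 of any character except [ti], then one or more of the literal '4', then one or more of a character in [s-x]; then one or more of a word character, then optionally a literal '0'.
`search` walks the string left to right and returns the first match it finds.
The match spans [3:14] → '8b18f444wh0'.

(3, 14)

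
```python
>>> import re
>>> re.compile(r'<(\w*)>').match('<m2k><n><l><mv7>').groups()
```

('m2k',)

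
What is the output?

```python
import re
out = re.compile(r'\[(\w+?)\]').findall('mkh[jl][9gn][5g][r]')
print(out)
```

['jl', '9gn', '5g', 'r']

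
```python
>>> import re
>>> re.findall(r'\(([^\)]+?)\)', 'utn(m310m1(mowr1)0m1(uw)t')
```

['m310m1(mowr1', 'uw']

Walking the string: at [3:17] match '(m310m1(mowr1)', group 1 = 'm310m1(mowr1'; at [20:24] match '(uw)', group 1 = 'uw'.
Because there's exactly one group, `findall` drops the full match and keeps group 1 from each hit.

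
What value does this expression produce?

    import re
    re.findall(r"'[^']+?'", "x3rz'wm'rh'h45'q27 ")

Scanning left to right: at [4:8] → "'wm'"; at [10:15] → "'h45'".
Since nothing is captured, `findall` lists the 2 matched substrings directly.

["'wm'", "'h45'"]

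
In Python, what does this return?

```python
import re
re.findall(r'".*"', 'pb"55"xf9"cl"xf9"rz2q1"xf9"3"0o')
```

['"55"xf9"cl"xf9"rz2q1"xf9"3"']

Walking the string: at [2:29] → '"55"xf9"cl"xf9"rz2q1"xf9"3"'.
`findall` yields the raw match text (1 of them) because the pattern has no groups.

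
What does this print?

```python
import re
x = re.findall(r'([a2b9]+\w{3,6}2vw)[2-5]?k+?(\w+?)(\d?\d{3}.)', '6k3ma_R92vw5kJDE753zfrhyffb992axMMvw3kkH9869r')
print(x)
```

The pattern matches one or more of one of [a2b9], then 3 to 6 of a word character, then the literal '2vw' (captured); then optionally a character in [2-5], then one or more of the literal 'k' (lazy); then one or more of a word character (lazy) (captured); then optionally a digit, then exactly 3 of a digit, then any character (captured).
Because the quantifier is non-greedy, it stops expanding at the earliest point where the rest of the pattern can succeed.
Scanning left to right: at [4:20] match 'a_R92vw5kJDE753z', groups = ('a_R92vw', 'JDE', '753z').
With 3 capturing groups, `findall` returns a 3-tuple per match.

[('a_R92vw', 'JDE', '753z')]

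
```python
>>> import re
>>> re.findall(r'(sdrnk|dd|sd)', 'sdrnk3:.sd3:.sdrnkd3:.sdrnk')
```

['sdrnk', 'sd', 'sdrnk', 'sdrnk']

The regex engine tests alternatives in the order written; an earlier branch that matches wins even if a later one would match more.
Walking the string: at [0:5] match 'sdrnk', group 1 = 'sdrnk'; at [8:10] match 'sd', group 1 = 'sd'; at [13:18] match 'sdrnk', group 1 = 'sdrnk'; at [22:27] match 'sdrnk', group 1 = 'sdrnk'.
`findall` collects group 1 from each match (4 total).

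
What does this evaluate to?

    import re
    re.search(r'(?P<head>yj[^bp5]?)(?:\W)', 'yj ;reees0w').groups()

This matches the literal 'yj', then optionally any character except [bp5] (captured as 'head'); then a non-word character (non-capturing group).
Unlike `match`, `search` isn't anchored — it looks for the pattern anywhere in the string.
The match spans [0:4] → 'yj ;'.
Captured: group 1 = 'yj '.

('yj ',)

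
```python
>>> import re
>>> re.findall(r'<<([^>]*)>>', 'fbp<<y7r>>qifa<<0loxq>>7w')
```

['y7r', '0loxq']

Matches: at [3:10] match '<<y7r>>', group 1 = 'y7r'; at [14:23] match '<<0loxq>>', group 1 = '0loxq'.
With a single group, `findall` returns only what that group captured — 2 items.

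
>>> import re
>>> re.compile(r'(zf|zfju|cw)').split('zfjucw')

Alternation tries branches left to right and keeps the first one that lets the overall match succeed at that position.
Matches to split on: at [0:2] → 'zf'; at [4:6] → 'cw'.
With a capturing group present, the delimiter's captured portion is kept in the result list.

['', 'zf', 'ju', 'cw', '']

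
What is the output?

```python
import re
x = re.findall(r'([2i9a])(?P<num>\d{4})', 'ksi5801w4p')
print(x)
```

This matches one of [2i9a] (captured); then exactly 4 of a digit (captured as 'num').
Matches: at [2:7] match 'i5801', groups = ('i', '5801').
`findall` packs the 2 group values into a tuple for every match.

[('i', '5801')]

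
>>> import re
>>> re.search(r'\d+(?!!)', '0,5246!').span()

`(?!…)`/`(?<!…)` only lets a position through if the neighbouring text does NOT match; no characters are consumed.
The match spans [0:1] → '0'.

(0, 1)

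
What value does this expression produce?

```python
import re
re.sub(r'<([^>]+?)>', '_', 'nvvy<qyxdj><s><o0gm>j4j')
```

'nvvy___j4j'

Matches: at [4:11] → '<qyxdj>'; at [11:14] → '<s>'; at [14:20] → '<o0gm>'.
Each match is replaced by '_'.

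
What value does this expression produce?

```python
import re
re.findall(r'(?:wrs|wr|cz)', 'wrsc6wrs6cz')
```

['wrs', 'wrs', 'cz']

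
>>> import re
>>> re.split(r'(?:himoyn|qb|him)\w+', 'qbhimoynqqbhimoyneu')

['', '']

The string is cut at each match, leaving 2 pieces.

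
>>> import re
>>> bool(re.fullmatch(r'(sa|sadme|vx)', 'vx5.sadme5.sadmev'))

`re.fullmatch` requires the pattern to consume the entire string.
Here the pattern can't cover the whole string, so the call returns None, and `bool(None)` is False.

False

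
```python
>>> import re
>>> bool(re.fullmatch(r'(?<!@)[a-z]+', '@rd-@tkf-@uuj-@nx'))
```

Because the assertion is negative and zero-width, positions next to the forbidden text are skipped.
`fullmatch` succeeds only if the pattern covers the string from start to end.
Here the pattern can't cover the whole string, so the call returns None, and `bool(None)` is False.

False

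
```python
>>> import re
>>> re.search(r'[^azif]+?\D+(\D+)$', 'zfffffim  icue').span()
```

(7, 14)

This matches one or more of any character except [azif] (lazy); then one or more of a non-digit; then one or more of a non-digit (captured); then anchored at the end.
`re.search` tries every starting position until one works.
The match spans [7:14] → 'm  icue'.
Captured: group 1 = 'e'.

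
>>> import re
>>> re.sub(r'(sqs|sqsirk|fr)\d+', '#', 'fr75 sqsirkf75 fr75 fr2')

'# sqsirkf75 # #'

Matches: at [0:4] → 'fr75'; at [15:19] → 'fr75'; at [20:23] → 'fr2'.
Each match is replaced by '#'.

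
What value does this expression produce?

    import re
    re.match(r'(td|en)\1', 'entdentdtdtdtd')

None

`\1` has to match the exact text group 1 already captured.
`match` is anchored at position 0; if the pattern doesn't fit there, it returns None.
Here the pattern fails at index 0, so the call returns None.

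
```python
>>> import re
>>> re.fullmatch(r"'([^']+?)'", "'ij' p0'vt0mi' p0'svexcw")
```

`re.fullmatch` is like wrapping the pattern in `^…$` (in single-line mode).
Here there's no way to consume every character, so the call returns None.

None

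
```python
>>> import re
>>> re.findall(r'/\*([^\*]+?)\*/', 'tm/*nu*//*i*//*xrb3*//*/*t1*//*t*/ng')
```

['nu', 'i', 'xrb3', 't1', 't']

Scanning left to right: at [2:8] match '/*nu*/', group 1 = 'nu'; at [8:13] match '/*i*/', group 1 = 'i'; at [13:21] match '/*xrb3*/', group 1 = 'xrb3'; at [23:29] match '/*t1*/', group 1 = 't1'; at [29:34] match '/*t*/', group 1 = 't'.
`findall` collects group 1 from each match (5 total).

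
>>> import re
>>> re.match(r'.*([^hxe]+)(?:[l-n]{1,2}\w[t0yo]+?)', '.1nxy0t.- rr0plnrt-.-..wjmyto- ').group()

`re.match` won't scan ahead — the pattern has to work from the very first character.
The match spans [0:28] → '.1nxy0t.- rr0plnrt-.-..wjmyt'.

'.1nxy0t.- rr0plnrt-.-..wjmyt'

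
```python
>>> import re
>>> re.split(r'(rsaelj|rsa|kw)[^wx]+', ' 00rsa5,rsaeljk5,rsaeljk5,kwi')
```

[' 00', 'rsa', 'wi']

Matches to split on: at [3:27] → 'rsa5,rsaeljk5,rsaeljk5,k'.
With a capturing group present, the delimiter's captured portion is kept in the result list.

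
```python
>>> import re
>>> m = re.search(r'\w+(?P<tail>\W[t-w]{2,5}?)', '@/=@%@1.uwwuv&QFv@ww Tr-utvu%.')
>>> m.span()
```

This matches one or more of a word character; then a non-word character, then 2 to 5 of a character in [t-w] (lazy) (captured as 'tail').
A `+?`/`*?`/`{m,n}?` starts at its minimum and grows only as far as needed for what follows to match.
`re.search` tries every starting position until one works.
The match spans [6:10] → '1.uw'.
Captured: group 1 = '.uw'.

(6, 10)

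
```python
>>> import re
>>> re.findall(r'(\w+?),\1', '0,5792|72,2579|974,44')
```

The backreference `\1` re-matches whatever the first group consumed, character for character.
Walking the string: at [8:11] match '2,2', group 1 = '2'; at [17:20] match '4,4', group 1 = '4'.
One capturing group, so `findall` returns just the captured substring from each match — 2 in all.

['2', '4']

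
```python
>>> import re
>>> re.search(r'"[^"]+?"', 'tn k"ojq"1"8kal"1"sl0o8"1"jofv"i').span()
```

The match spans [4:9] → '"ojq"'.

(4, 9)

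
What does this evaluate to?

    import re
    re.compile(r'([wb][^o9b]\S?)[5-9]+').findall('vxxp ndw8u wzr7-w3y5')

['wzr', 'w3y']

The pattern matches one of [wb], then any character except [o9b], then optionally a non-whitespace character (captured); then one or more of a character in [5-9].
Walking the string: at [11:15] match 'wzr7', group 1 = 'wzr'; at [16:20] match 'w3y5', group 1 = 'w3y'.
One capturing group, so `findall` returns just the captured substring from each match — 2 in all.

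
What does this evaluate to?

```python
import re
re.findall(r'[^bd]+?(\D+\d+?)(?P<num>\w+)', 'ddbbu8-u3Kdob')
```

[('-u3', 'Kdob')]

The pattern matches one or more of any character except [bd] (lazy); then one or more of a non-digit, then one or more of a digit (lazy) (captured); then one or more of a word character (captured as 'num').
Multiple groups make `findall` return tuples — one 2-tuple for the one match.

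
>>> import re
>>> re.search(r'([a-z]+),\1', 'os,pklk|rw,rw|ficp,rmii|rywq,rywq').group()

A backreference is literal: `\1` must see the identical characters the first group matched.
`re.search` tries every starting position until one works.
The match spans [8:13] → 'rw,rw'.
Captured: group 1 = 'rw'.

'rw,rw'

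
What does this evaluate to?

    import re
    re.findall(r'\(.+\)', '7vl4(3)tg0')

['(3)']

No capturing groups, so `findall` returns the 1 full match string.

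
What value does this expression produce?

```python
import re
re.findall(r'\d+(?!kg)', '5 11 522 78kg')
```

['5', '11', '522', '7']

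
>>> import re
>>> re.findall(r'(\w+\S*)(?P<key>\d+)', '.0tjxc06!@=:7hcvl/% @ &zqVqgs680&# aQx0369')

[('0tjxc06!@=:', '7'), ('zqVqgs68', '0'), ('aQx036', '9')]

`findall` packs the 2 group values into a tuple for every match.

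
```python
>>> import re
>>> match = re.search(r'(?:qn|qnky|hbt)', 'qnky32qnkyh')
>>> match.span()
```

Alternation isn't longest-match — the leftmost alternative that fits at this position is chosen.
`re.search` tries every starting position until one works.
The match spans [0:2] → 'qn'.

(0, 2)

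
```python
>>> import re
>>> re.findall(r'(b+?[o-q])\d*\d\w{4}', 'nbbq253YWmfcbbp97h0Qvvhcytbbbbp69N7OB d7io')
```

['bbq', 'bbp', 'bbbbp']

The pattern matches one or more of a literal 'b' (lazy), then a character in [o-q] (captured); then zero or more of a digit, then a digit, then exactly 4 of a word character.
Matches: at [1:11] match 'bbq253YWmf', group 1 = 'bbq'; at [12:21] match 'bbp97h0Qv', group 1 = 'bbp'; at [26:37] match 'bbbbp69N7OB', group 1 = 'bbbbp'.
Because there's exactly one group, `findall` drops the full match and keeps group 1 from each hit.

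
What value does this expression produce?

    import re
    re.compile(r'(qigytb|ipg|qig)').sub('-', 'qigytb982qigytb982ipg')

The regex engine tests alternatives in the order written; an earlier branch that matches wins even if a later one would match more.
Matches: at [0:6] → 'qigytb'; at [9:15] → 'qigytb'; at [18:21] → 'ipg'.
Every occurrence is swapped for '-'.

'-982-982-'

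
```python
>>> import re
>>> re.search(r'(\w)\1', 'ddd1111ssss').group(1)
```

The match spans [0:2] → 'dd'.
Captured: group 1 = 'd'.

'd'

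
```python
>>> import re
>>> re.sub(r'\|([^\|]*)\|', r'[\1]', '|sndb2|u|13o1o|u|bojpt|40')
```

'[sndb2]u[13o1o]u[bojpt]40'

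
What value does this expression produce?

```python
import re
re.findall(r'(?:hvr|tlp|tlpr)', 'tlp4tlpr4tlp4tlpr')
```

['tlp', 'tlp', 'tlp', 'tlp']

Alternation isn't longest-match — the leftmost alternative that fits at this position is chosen.
Matches: at [0:3] → 'tlp'; at [4:7] → 'tlp'; at [9:12] → 'tlp'; at [13:16] → 'tlp'.
No capturing groups, so `findall` returns the 4 full match strings.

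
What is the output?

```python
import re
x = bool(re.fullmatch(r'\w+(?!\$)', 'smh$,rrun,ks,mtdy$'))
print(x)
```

False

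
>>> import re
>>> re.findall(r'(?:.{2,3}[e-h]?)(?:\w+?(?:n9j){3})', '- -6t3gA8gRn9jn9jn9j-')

['- -6t3gA8gRn9jn9jn9j']

This matches 2 to 3 of any character, then optionally a character in [e-h] (non-capturing group); then one or more of a word character (lazy), then the literal 'n9j' repeated 3 times (non-capturing group).
Matches: at [0:20] → '- -6t3gA8gRn9jn9jn9j'.
Since nothing is captured, `findall` lists the 1 matched substring directly.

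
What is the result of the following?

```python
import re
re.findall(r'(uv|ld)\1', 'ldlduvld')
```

['ld']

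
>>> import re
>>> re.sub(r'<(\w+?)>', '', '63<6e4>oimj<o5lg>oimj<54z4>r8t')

'63oimjoimjr8t'

Matches: at [2:7] → '<6e4>'; at [11:17] → '<o5lg>'; at [21:27] → '<54z4>'.
Each match is replaced by ''.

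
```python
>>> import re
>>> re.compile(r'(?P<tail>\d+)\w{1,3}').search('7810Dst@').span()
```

This matches one or more of a digit (captured as 'tail'); then 1 to 3 of a word character.
`re.search` scans for the first position where the pattern succeeds.
The match spans [0:7] → '7810Dst'.
Captured: group 1 = '7810'.

(0, 7)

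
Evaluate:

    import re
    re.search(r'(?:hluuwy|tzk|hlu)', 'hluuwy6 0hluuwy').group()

'hluuwy'

Alternation isn't longest-match — the leftmost alternative that fits at this position is chosen.
Unlike `match`, `search` isn't anchored — it looks for the pattern anywhere in the string.
The match spans [0:6] → 'hluuwy'.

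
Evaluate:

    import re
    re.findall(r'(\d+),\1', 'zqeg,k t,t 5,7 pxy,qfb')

[]

`\1` is not a pattern — it's the concrete string captured by group 1, re-applied verbatim.
Because there's exactly one group, `findall` drops the full match and keeps group 1 from each hit.
Nothing in the string satisfies the pattern, so the list is empty.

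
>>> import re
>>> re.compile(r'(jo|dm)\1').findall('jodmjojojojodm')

['jo', 'jo']

The backreference `\1` re-matches whatever the first group consumed, character for character.
With a single group, `findall` returns only what that group captured — 2 items.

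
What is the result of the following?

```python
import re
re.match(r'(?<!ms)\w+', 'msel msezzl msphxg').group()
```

'msel'

`re.match` only tries the pattern at the start of the string.
The match spans [0:4] → 'msel'.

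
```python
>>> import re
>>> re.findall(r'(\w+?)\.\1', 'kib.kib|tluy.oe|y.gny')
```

['kib']

A backreference is literal: `\1` must see the identical characters the first group matched.
One capturing group, so `findall` returns just the captured substring from the one match — 1 in all.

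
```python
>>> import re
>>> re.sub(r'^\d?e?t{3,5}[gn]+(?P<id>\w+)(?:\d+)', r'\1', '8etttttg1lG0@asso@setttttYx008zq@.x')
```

This matches anchored at the start of the string; then optionally a digit, then optionally the literal 'e', then 3 to 5 of the literal 't'; then one or more of one of [gn]; then one or more of a word character (captured as 'id'); then one or more of a digit (non-capturing group).
Matches: at [0:12] → '8etttttg1lG0'.
The replacement refers to a captured group, so each match is rewritten using its own captured text.

'1lG@asso@setttttYx008zq@.x'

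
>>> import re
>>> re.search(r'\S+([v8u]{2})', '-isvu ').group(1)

'vu'

The match spans [0:5] → '-isvu'.
Captured: group 1 = 'vu'.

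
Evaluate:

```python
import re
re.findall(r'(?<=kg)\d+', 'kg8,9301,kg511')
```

Because the assertion is zero-width, the text it checks is not consumed and won't appear in the result.
Scanning left to right: at [2:3] → '8'; at [11:14] → '511'.
Since nothing is captured, `findall` lists the 2 matched substrings directly.

['8', '511']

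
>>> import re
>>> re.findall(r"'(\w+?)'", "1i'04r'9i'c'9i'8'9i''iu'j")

With a single group, `findall` returns only what that group captured — 4 items.

['04r', 'c', '8', 'iu']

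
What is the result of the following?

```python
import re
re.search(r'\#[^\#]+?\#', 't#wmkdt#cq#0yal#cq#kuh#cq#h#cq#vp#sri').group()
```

`re.search` tries every starting position until one works.
The match spans [1:8] → '#wmkdt#'.

'#wmkdt#'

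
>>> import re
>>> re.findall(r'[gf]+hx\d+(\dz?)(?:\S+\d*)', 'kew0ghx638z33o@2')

This matches one or more of one of [gf], then the literal 'hx', then one or more of a digit; then a digit, then optionally the literal 'z' (captured); then one or more of a non-whitespace character, then zero or more of a digit (non-capturing group).
Matches: at [4:16] match 'ghx638z33o@2', group 1 = '8z'.
`findall` collects group 1 from the one match (1 total).

['8z']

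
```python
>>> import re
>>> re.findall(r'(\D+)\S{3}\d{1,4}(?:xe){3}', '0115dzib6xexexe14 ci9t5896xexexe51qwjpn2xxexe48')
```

['d', ' ci']

The pattern matches one or more of a non-digit (captured); then exactly 3 of a non-whitespace character; then 1 to 4 of a digit, then the literal 'xe' repeated 3 times.
Scanning left to right: at [4:15] match 'dzib6xexexe', group 1 = 'd'; at [17:32] match ' ci9t5896xexexe', group 1 = ' ci'.
`findall` collects group 1 from each match (2 total).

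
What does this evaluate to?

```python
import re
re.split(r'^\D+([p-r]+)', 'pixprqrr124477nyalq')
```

['', 'r', '124477nyalq']

The pattern matches anchored at the start of the string; then one or more of a non-digit; then one or more of a character in [p-r] (captured).
`re.split` interleaves the captured-group text with the surrounding fragments.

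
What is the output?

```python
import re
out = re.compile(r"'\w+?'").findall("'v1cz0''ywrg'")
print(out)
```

["'v1cz0'", "'ywrg'"]

Since nothing is captured, `findall` lists the 2 matched substrings directly.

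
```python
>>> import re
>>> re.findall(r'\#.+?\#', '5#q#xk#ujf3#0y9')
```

The `?` after the quantifier makes it lazy — it takes as little as possible before letting the rest of the pattern try.
No capturing groups, so `findall` returns the 2 full match strings.

['#q#', '#ujf3#']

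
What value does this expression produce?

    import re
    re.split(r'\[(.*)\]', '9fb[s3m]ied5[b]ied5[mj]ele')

['9fb', 's3m]ied5[b]ied5[mj', 'ele']

With a capturing group present, the delimiter's captured portion is kept in the result list.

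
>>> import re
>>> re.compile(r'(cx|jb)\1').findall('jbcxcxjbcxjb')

The backreference `\1` re-matches whatever the first group consumed, character for character.
Walking the string: at [2:6] match 'cxcx', group 1 = 'cx'.
With a single group, `findall` returns only what that group captured — 1 item.

['cx']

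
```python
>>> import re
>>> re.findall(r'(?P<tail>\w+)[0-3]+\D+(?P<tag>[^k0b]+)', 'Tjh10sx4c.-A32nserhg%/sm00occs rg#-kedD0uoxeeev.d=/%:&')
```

Pattern: one or more of a word character (captured as 'tail'); then one or more of a character in [0-3], then one or more of a non-digit; then one or more of any character except [k0b] (captured as 'tag').
Walking the string: at [0:24] match 'Tjh10sx4c.-A32nserhg%/sm', groups = ('Tjh1', '4c.-A32nserhg%/sm'); at [24:39] match '00occs rg#-kedD', groups = ('0', 'D').
`findall` packs the 2 group values into a tuple for every match.

[('Tjh1', '4c.-A32nserhg%/sm'), ('0', 'D')]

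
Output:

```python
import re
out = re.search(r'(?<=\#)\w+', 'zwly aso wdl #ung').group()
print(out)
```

ung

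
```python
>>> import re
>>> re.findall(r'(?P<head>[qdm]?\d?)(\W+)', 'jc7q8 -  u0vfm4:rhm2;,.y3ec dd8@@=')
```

Pattern: optionally one of [qdm], then optionally a digit (captured as 'head'); then one or more of a non-word character (captured).
Scanning left to right: at [3:9] match 'q8 -  ', groups = ('q8', ' -  '); at [13:16] match 'm4:', groups = ('m4', ':'); at [18:23] match 'm2;,.', groups = ('m2', ';,.'); at [27:28] match ' ', groups = ('', ' '); at [29:34] match 'd8@@=', groups = ('d8', '@@=').
`findall` packs the 2 group values into a tuple for every match.

[('q8', ' -  '), ('m4', ':'), ('m2', ';,.'), ('', ' '), ('d8', '@@=')]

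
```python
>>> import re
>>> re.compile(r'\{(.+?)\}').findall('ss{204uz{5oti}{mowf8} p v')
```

['204uz{5oti', 'mowf8']

Matches: at [2:14] match '{204uz{5oti}', group 1 = '204uz{5oti'; at [14:21] match '{mowf8}', group 1 = 'mowf8'.
One capturing group, so `findall` returns just the captured substring from each match — 2 in all.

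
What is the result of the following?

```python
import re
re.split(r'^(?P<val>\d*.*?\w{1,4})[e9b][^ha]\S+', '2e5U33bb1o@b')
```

Because the quantifier is non-greedy, it stops expanding at the earliest point where the rest of the pattern can succeed.
`re.split` interleaves the captured-group text with the surrounding fragments.

['', '2e5U33', '']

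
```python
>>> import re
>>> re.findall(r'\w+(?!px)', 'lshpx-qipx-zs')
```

A negative assertion filters positions out without eating any characters.
Matches: at [0:5] → 'lshpx'; at [6:10] → 'qipx'; at [11:13] → 'zs'.
Since nothing is captured, `findall` lists the 3 matched substrings directly.

['lshpx', 'qipx', 'zs']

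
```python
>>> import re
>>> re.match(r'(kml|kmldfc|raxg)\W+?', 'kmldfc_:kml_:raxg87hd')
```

With `match`, the pattern is implicitly anchored at the beginning.
Here position 0 doesn't satisfy it, so the call returns None.

None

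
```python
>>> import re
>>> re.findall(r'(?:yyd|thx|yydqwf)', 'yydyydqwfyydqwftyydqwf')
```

['yyd', 'yyd', 'yyd', 'yyd']

Branches in `(...|...)` are attempted left-to-right; the first branch that allows the whole pattern to succeed is taken.
No capturing groups, so `findall` returns the 4 full match strings.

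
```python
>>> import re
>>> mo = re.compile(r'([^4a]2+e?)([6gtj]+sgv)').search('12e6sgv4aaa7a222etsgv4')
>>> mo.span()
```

Pattern: any character except [4a], then one or more of the literal '2', then optionally the literal 'e' (captured); then one or more of one of [6gtj], then the literal 'sgv' (captured).
Unlike `match`, `search` isn't anchored — it looks for the pattern anywhere in the string.
The match spans [0:7] → '12e6sgv'.
Captured: group 1 = '12e', group 2 = '6sgv'.

(0, 7)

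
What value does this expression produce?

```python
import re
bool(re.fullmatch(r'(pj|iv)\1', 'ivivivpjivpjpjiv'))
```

False

After group 1 captures some text, `\1` only succeeds where that same text appears again.
`re.fullmatch` requires the pattern to consume the entire string.
Here there's no way to consume every character, so the call returns None, and `bool(None)` is False.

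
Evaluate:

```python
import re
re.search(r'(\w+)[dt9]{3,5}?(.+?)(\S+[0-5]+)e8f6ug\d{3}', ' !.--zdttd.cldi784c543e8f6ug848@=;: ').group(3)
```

'cldi784c543'

Pattern: one or more of a word character (captured); then 3 to 5 of one of [dt9] (lazy); then one or more of any character (lazy) (captured); then one or more of a non-whitespace character, then one or more of a character in [0-5] (captured); then the literal 'e8f', then the literal '6ug', then exactly 3 of a digit.
Lazy quantifiers expand one character at a time until the remainder of the pattern can match.
Unlike `match`, `search` isn't anchored — it looks for the pattern anywhere in the string.
The match spans [5:31] → 'zdttd.cldi784c543e8f6ug848'.
Captured: group 1 = 'zd', group 2 = '.', group 3 = 'cldi784c543'.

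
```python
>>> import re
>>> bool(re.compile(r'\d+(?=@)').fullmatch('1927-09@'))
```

Because the assertion is zero-width, the text it checks is not consumed and won't appear in the result.
`fullmatch` succeeds only if the pattern covers the string from start to end.
Here the pattern can't cover the whole string, so the call returns None, and `bool(None)` is False.

False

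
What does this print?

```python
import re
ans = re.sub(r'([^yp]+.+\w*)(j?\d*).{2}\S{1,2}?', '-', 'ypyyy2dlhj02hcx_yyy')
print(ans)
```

Pattern: one or more of any character except [yp], then one or more of any character, then zero or more of a word character (captured); then optionally the literal 'j', then zero or more of a digit (captured); then exactly 2 of any character, then 1 to 2 of a non-whitespace character (lazy).
Matches: at [5:19] → '2dlhj02hcx_yyy'.
`sub` substitutes '-' at each match site.

ypyyy-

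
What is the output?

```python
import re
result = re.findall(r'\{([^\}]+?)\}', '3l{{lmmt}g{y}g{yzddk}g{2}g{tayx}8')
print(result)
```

['{lmmt', 'y', 'yzddk', '2', 'tayx']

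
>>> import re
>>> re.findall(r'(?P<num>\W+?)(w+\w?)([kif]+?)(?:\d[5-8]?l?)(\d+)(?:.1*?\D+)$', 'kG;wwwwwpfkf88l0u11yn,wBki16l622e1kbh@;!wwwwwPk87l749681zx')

[('@;!', 'wwwwwP', 'k', '749681')]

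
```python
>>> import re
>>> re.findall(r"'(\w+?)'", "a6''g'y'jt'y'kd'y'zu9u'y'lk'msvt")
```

['g', 'jt', 'kd', 'zu9u', 'lk']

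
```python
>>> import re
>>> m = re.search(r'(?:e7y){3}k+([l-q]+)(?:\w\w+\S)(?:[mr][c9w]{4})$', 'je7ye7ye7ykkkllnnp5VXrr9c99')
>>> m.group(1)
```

'llnnp'

This matches the literal 'e7y' repeated 3 times, then one or more of a literal 'k'; then one or more of a character in [l-q] (captured); then a word character, then one or more of a word character, then a non-whitespace character (non-capturing group); then one of [mr], then exactly 4 of one of [c9w] (non-capturing group); then anchored at the end.
`re.search` tries every starting position until one works.
The match spans [1:27] → 'e7ye7ye7ykkkllnnp5VXrr9c99'.
Captured: group 1 = 'llnnp'.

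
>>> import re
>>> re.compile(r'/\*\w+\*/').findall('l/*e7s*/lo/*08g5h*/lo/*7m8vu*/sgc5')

['/*e7s*/', '/*08g5h*/', '/*7m8vu*/']

Walking the string: at [1:8] → '/*e7s*/'; at [10:19] → '/*08g5h*/'; at [21:30] → '/*7m8vu*/'.
With no groups in the pattern, `findall` gives back each whole match — 3 here.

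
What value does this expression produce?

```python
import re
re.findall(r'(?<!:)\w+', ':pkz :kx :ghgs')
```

['kz', 'x', 'hgs']

`(?!…)`/`(?<!…)` only lets a position through if the neighbouring text does NOT match; no characters are consumed.
`findall` yields the raw match text (3 of them) because the pattern has no groups.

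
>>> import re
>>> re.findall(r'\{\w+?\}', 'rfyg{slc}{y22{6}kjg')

['{slc}', '{6}']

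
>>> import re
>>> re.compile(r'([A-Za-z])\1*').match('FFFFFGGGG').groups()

('F',)

`\1` is not a pattern — it's the concrete string captured by group 1, re-applied verbatim.
`re.match` won't scan ahead — the pattern has to work from the very first character.
The match spans [0:5] → 'FFFFF'.
Captured: group 1 = 'F'.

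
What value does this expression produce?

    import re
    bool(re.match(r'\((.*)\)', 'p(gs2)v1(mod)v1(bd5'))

`match` is anchored at position 0; if the pattern doesn't fit there, it returns None.
Here position 0 doesn't satisfy it, so the call returns None, and `bool(None)` is False.

False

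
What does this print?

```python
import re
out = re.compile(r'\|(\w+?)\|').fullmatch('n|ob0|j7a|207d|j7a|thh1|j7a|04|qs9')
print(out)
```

`re.fullmatch` requires the pattern to consume the entire string.
Here there's no way to consume every character, so the call returns None.

None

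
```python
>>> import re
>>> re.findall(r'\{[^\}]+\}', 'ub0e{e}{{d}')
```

Since nothing is captured, `findall` lists the 2 matched substrings directly.

['{e}', '{{d}']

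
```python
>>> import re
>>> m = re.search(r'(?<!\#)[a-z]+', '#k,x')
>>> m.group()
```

'x'

The negative lookaround is zero-width — it rules out positions where the adjacent text would match, without consuming anything.
The match spans [3:4] → 'x'.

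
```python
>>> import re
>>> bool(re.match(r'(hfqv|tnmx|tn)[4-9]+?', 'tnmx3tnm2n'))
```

`match` is anchored at position 0; if the pattern doesn't fit there, it returns None.
Here the string doesn't start with a match, so the call returns None, and `bool(None)` is False.

False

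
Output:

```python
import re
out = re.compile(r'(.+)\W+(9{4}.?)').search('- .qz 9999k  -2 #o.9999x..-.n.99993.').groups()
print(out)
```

The match spans [0:35] → '- .qz 9999k  -2 #o.9999x..-.n.99993'.
Captured: group 1 = '- .qz 9999k  -2 #o.9999x..-.n', group 2 = '99993'.

('- .qz 9999k  -2 #o.9999x..-.n', '99993')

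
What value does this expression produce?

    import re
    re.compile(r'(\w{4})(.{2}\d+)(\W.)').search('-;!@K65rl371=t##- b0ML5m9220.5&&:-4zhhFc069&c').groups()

The pattern matches exactly 4 of a word character (captured); then exactly 2 of any character, then one or more of a digit (captured); then a non-word character, then any character (captured).
`re.search` tries every starting position until one works.
The match spans [4:14] → 'K65rl371=t'.
Captured: group 1 = 'K65r', group 2 = 'l371', group 3 = '=t'.

('K65r', 'l371', '=t')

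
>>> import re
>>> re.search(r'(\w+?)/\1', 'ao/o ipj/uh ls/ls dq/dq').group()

`\1` is not a pattern — it's the concrete string captured by group 1, re-applied verbatim.
The match spans [1:4] → 'o/o'.

'o/o'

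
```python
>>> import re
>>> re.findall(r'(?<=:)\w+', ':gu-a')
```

['gu']

Because the assertion is zero-width, the text it checks is not consumed and won't appear in the result.
`findall` yields the raw match text (1 of them) because the pattern has no groups.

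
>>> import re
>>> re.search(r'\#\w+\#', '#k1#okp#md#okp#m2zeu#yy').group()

'#k1#'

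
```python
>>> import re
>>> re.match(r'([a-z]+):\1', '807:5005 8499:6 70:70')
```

`\1` is not a pattern — it's the concrete string captured by group 1, re-applied verbatim.
`re.match` won't scan ahead — the pattern has to work from the very first character.
Here the string doesn't start with a match, so the call returns None.

None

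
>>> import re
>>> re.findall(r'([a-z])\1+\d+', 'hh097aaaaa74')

['h', 'a']

`\1` has to match the exact text group 1 already captured.
Walking the string: at [0:5] match 'hh097', group 1 = 'h'; at [5:12] match 'aaaaa74', group 1 = 'a'.
With a single group, `findall` returns only what that group captured — 2 items.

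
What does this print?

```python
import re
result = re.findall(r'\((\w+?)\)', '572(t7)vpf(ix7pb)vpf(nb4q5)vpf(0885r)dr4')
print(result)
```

One capturing group, so `findall` returns just the captured substring from each match — 4 in all.

['t7', 'ix7pb', 'nb4q5', '0885r']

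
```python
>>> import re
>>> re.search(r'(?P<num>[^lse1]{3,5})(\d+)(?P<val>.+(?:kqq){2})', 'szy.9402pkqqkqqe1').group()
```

'zy.9402pkqqkqq'

This matches 3 to 5 of any character except [lse1] (captured as 'num'); then one or more of a digit (captured); then one or more of any character, then the literal 'kqq' repeated 2 times (captured as 'val').
Unlike `match`, `search` isn't anchored — it looks for the pattern anywhere in the string.
The match spans [1:15] → 'zy.9402pkqqkqq'.
Captured: group 1 = 'zy.94', group 2 = '02', group 3 = 'pkqqkqq'.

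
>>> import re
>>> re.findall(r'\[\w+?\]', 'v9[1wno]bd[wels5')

['[1wno]']

With no groups in the pattern, `findall` gives back each whole match — 1 here.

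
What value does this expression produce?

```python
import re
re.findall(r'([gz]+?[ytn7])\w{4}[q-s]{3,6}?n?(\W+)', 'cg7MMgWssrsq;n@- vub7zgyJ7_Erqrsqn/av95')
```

The pattern matches one or more of one of [gz] (lazy), then one of [ytn7] (captured); then exactly 4 of a word character, then 3 to 6 of a character in [q-s] (lazy), then optionally the literal 'n'; then one or more of a non-word character (captured).
Scanning left to right: at [1:13] match 'g7MMgWssrsq;', groups = ('g7', ';'); at [21:35] match 'zgyJ7_Erqrsqn/', groups = ('zgy', '/').
With 2 capturing groups, `findall` returns a 2-tuple per match.

[('g7', ';'), ('zgy', '/')]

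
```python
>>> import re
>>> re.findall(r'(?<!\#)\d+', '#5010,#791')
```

The negative lookaround is zero-width — it rules out positions where the adjacent text would match, without consuming anything.
Walking the string: at [2:5] → '010'; at [8:10] → '91'.
With no groups in the pattern, `findall` gives back each whole match — 2 here.

['010', '91']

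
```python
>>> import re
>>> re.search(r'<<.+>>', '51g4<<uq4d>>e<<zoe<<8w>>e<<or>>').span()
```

Unlike `match`, `search` isn't anchored — it looks for the pattern anywhere in the string.
The match spans [4:31] → '<<uq4d>>e<<zoe<<8w>>e<<or>>'.

(4, 31)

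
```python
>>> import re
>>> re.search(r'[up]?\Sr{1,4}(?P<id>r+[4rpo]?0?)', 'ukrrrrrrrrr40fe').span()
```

Pattern: optionally one of [up], then a non-whitespace character, then 1 to 4 of the literal 'r'; then one or more of a literal 'r', then optionally one of [4rpo], then optionally the literal '0' (captured as 'id').
`re.search` tries every starting position until one works.
The match spans [0:13] → 'ukrrrrrrrrr40'.
Captured: group 1 = 'rrrrr40'.

(0, 13)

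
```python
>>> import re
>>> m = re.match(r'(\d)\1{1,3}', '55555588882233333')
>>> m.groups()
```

('5',)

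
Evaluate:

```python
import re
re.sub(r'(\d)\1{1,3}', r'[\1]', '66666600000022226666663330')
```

The backreference `\1` re-matches whatever the first group consumed, character for character.
Matches: at [0:4] → '6666'; at [4:6] → '66'; at [6:10] → '0000'; at [10:12] → '00'; at [12:16] → '2222'; ….
Each match is replaced using the text its own group 1 captured.

'[6][6][0][0][2][6][6][3]0'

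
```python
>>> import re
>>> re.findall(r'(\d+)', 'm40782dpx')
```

Pattern: one or more of a digit (captured).
Scanning left to right: at [1:6] match '40782', group 1 = '40782'.
One capturing group, so `findall` returns just the captured substring from the one match — 1 in all.

['40782']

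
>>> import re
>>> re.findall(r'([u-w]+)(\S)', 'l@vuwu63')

[('vuwu', '6')]

The pattern matches one or more of a character in [u-w] (captured); then a non-whitespace character (captured).
Scanning left to right: at [2:7] match 'vuwu6', groups = ('vuwu', '6').
Multiple groups make `findall` return tuples — one 2-tuple for the one match.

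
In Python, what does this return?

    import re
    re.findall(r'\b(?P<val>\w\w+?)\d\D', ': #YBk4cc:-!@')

['YBk']

The pattern matches a word boundary (`\b`, zero-width); then a word character, then one or more of a word character (lazy) (captured as 'val'); then a digit, then a non-digit.
Walking the string: at [3:8] match 'YBk4c', group 1 = 'YBk'.
`findall` collects group 1 from the one match (1 total).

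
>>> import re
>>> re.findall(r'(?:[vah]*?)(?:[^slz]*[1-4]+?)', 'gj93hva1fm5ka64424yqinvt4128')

Since nothing is captured, `findall` lists the 1 matched substring directly.

['gj93hva1fm5ka64424yqinvt412']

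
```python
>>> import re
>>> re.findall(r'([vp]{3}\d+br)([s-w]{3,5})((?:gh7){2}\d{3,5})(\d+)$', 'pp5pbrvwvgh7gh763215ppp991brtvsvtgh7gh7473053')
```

[('ppp991br', 'tvsvt', 'gh7gh747305', '3')]

The pattern matches exactly 3 of one of [vp], then one or more of a digit, then the literal 'br' (captured); then 3 to 5 of a character in [s-w] (captured); then the literal 'gh7' repeated 2 times, then 3 to 5 of a digit (captured); then one or more of a digit (captured); then anchored at the end.
4 groups means the one result is a tuple of 4 captured strings — 1 here.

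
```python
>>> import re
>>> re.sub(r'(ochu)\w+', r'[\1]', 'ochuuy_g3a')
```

'[ochu]'

The pattern matches the literal 'oc', then the literal 'hu' (captured); then one or more of a word character.
Matches: at [0:10] → 'ochuuy_g3a'.
`\1` in the replacement pulls in group 1's text for each match.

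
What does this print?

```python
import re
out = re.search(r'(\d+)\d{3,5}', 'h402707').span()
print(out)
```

Pattern: one or more of a digit (captured); then 3 to 5 of a digit.
The match spans [1:7] → '402707'.

(1, 7)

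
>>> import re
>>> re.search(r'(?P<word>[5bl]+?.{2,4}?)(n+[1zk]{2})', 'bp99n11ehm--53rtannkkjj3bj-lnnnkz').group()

'bp99n11'

This matches one or more of one of [5bl] (lazy), then 2 to 4 of any character (lazy) (captured as 'word'); then one or more of a literal 'n', then exactly 2 of one of [1zk] (captured).
Unlike `match`, `search` isn't anchored — it looks for the pattern anywhere in the string.
The match spans [0:7] → 'bp99n11'.
Captured: group 1 = 'bp99', group 2 = 'n11'.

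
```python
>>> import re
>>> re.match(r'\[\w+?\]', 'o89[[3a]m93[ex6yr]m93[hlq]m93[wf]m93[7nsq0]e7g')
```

`re.match` only tries the pattern at the start of the string.
Here position 0 doesn't satisfy it, so the call returns None.

None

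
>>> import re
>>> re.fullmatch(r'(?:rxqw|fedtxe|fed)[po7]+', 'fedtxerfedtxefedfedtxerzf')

None

`fullmatch` succeeds only if the pattern covers the string from start to end.
Here the string isn't matched end-to-end, so the call returns None.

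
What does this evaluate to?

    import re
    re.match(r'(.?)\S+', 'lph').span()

Pattern: optionally any character (captured); then one or more of a non-whitespace character.
`match` is anchored at position 0; if the pattern doesn't fit there, it returns None.
The match spans [0:3] → 'lph'.
Captured: group 1 = 'l'.

(0, 3)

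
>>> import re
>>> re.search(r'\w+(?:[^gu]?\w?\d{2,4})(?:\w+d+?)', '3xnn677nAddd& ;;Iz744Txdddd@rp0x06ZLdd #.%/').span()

(0, 12)

The match spans [0:12] → '3xnn677nAddd'.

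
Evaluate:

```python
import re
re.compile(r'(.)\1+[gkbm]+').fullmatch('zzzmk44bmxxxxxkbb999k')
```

`fullmatch` succeeds only if the pattern covers the string from start to end.
Here the string isn't matched end-to-end, so the call returns None.

None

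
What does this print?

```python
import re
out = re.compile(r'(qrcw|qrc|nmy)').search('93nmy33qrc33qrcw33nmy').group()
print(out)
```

nmy

`re.search` scans for the first position where the pattern succeeds.
The match spans [2:5] → 'nmy'.
Captured: group 1 = 'nmy'.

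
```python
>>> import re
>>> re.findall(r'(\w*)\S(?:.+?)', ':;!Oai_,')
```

This matches zero or more of a word character (captured); then a non-whitespace character; then one or more of any character (lazy) (non-capturing group).
Walking the string: at [0:2] match ':;', group 1 = ''; at [2:4] match '!O', group 1 = ''; at [4:8] match 'ai_,', group 1 = 'ai'.
With a single group, `findall` returns only what that group captured — 3 items.

['', '', 'ai']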